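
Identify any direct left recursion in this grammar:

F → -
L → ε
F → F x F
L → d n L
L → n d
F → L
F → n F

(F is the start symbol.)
Direct left recursion occurs when N → N α for some non-terminal N (the right-hand side begins with the left-hand side itself).

F → -: starts with '-'
L → ε: starts with ε
F → F x F: LEFT RECURSIVE (starts with F)
L → d n L: starts with d
L → n d: starts with n
F → L: starts with L
F → n F: starts with n

The grammar has direct left recursion on: F.

Answer: Yes, F is left-recursive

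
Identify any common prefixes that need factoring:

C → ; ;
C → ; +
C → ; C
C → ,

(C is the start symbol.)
Left-factoring is needed when two productions for the same non-terminal
share a common prefix on the right-hand side.

Productions for C:
  C → ; ;
  C → ; +
  C → ; C
  C → ,

Found common prefix ';' in productions for C

Answer: Yes, C has productions with common prefix ';'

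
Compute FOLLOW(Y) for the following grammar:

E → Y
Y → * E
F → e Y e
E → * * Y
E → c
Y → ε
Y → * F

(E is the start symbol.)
To compute FOLLOW(Y), find every occurrence of Y on a right-hand side N → α Y β: add FIRST(β) \ {ε}, and if β is empty or nullable also add FOLLOW(N). Iterate to a fixed point.

In E → Y: Y is at the end, add FOLLOW(E)
In F → e Y e: Y is followed by e, add FIRST(e) \ {ε} = { 'e' }
In E → * * Y: Y is at the end, add FOLLOW(E)

The FOLLOW sets referred to above (computed the same way, to a fixed point):
  FOLLOW(E) = { $, 'e' }

Taking the union: FOLLOW(Y) = { $, 'e' }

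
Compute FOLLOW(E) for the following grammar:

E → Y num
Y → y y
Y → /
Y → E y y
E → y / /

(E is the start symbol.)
{ $, 'y' }

To compute FOLLOW(E), find every occurrence of E on a right-hand side N → α E β: add FIRST(β) \ {ε}, and if β is empty or nullable also add FOLLOW(N). Iterate to a fixed point.

E is the start symbol, so $ ∈ FOLLOW(E).
In Y → E y y: E is followed by y y, add FIRST(y y) \ {ε} = { 'y' }

Taking the union: FOLLOW(E) = { $, 'y' }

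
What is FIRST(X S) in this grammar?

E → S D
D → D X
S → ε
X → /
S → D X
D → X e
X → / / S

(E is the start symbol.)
FIRST sets of the non-terminals involved (from the grammar, by fixed-point iteration):
  FIRST(X) = { '/' }

To compute FIRST(X S), process the symbols left to right:
Symbol X is a non-terminal. Add FIRST(X) \ {ε} = { '/' }
X is not nullable (ε ∉ FIRST(X)), so stop here.
FIRST(X S) = { '/' }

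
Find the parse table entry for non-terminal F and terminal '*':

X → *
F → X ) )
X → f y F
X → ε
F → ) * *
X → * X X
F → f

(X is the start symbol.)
To find M[F, '*'], we find productions for F where '*' is in the predict set (PREDICT(N → α) = (FIRST(α) \ {ε}) ∪ (FOLLOW(N) if α ⇒* ε)).

Relevant sets:
  FIRST(X) = { '*', 'f', ε }

F → X ) ): PREDICT = { ')', '*', 'f' }
  '*' is in predict set, so this production goes in M[F, '*']
F → ) * *: PREDICT = { ')' }
F → f: PREDICT = { 'f' }

M[F, '*'] = F → X ) )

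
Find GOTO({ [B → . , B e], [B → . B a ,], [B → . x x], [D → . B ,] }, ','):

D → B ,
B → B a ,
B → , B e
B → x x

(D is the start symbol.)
GOTO(I, ',') = CLOSURE({ [A → αX.β] : [A → α.Xβ] ∈ I, X = ',' })

Items with dot before ',', with the dot advanced:
  [B → . , B e] → [B → , . B e]
Closure of the advanced items:
  [B → , . B e] has the dot before B: add [B → . B a ,], [B → . , B e], [B → . x x]

GOTO = { [B → , . B e], [B → . , B e], [B → . B a ,], [B → . x x] }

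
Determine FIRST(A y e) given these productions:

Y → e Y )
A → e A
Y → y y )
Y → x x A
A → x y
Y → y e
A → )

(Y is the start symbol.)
{ ')', 'e', 'x' }

FIRST sets of the non-terminals involved (from the grammar, by fixed-point iteration):
  FIRST(A) = { ')', 'e', 'x' }

To compute FIRST(A y e), process the symbols left to right:
Symbol A is a non-terminal. Add FIRST(A) \ {ε} = { ')', 'e', 'x' }
A is not nullable (ε ∉ FIRST(A)), so stop here.
FIRST(A y e) = { ')', 'e', 'x' }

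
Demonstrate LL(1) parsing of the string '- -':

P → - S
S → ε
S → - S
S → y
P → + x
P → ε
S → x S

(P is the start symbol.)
Stack is shown with the top on the left.

Stack  Input  Action
--------------------
P $    - - $  output P → - S
- S $  - - $  match '-'
S $    - $    output S → - S
- S $  - $    match '-'
S $    $      output S → ε
$      $      accept

The string is accepted.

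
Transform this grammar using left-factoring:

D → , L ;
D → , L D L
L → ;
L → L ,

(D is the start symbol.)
D → , L D'
D' → ;
D' → D L
L → ;
L → L ,

Left-factoring transforms A → αβ₁ | αβ₂ into A → αA' and A' → β₁ | β₂
(α is the longest common prefix among the alternatives). Repeat until
no nonterminal has two alternatives with a common prefix.

Round 1: D has alternatives sharing prefix ', L'. Introduce D': D → , L D'
  Add: D' → ;
  Add: D' → D L

No remaining common prefixes — done.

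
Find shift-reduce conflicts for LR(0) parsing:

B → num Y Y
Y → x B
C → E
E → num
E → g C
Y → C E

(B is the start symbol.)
A shift-reduce conflict occurs when an LR(0) state has both:
  - a complete (reduce) item [A → α .] (dot at the end), and
  - a shift item [B → β . c γ] (dot before a terminal).

Augment with B' → B and build the canonical LR(0) collection (I0 = CLOSURE({[B' → . B]}), then GOTO on every symbol after a dot until no new states appear). It has 13 states:
  I0: { [B → . num Y Y], [B' → . B] }  — shift
  I1: { [B' → B .] }  — accept
  I2: { [B → num . Y Y], [C → . E], [E → . g C], [E → . num], [Y → . C E], [Y → . x B] }  — shift
  I3: { [E → . g C], [E → . num], [Y → C . E] }  — shift
  I4: { [C → E .] }  — reduce
  I5: { [B → num Y . Y], [C → . E], [E → . g C], [E → . num], [Y → . C E], [Y → . x B] }  — shift
  I6: { [C → . E], [E → . g C], [E → . num], [E → g . C] }  — shift
  I7: { [E → num .] }  — reduce
  I8: { [B → . num Y Y], [Y → x . B] }  — shift
  I9: { [Y → x B .] }  — reduce
  I10: { [E → g C .] }  — reduce
  I11: { [B → num Y Y .] }  — reduce
  I12: { [Y → C E .] }  — reduce

No state contains both a complete item and a shift item.

Answer: No shift-reduce conflicts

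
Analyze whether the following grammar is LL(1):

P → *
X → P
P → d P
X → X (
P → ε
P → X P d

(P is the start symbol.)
No. Predict set conflict for P: { '*' }

Relevant sets:
  FIRST(X) = { '(', '*', 'd', ε }
  FIRST(P) = { '(', '*', 'd', ε }
  FOLLOW(P) = { $, '(', '*', 'd' }
  FOLLOW(X) = { '(', '*', 'd' }

For P:
  PREDICT(P → '*') = { '*' }
  PREDICT(P → d P) = { 'd' }
  PREDICT(P → ε) = { $, '(', '*', 'd' }
  PREDICT(P → X P d) = { '(', '*', 'd' }
For X:
  PREDICT(X → P) = { '(', '*', 'd' }
  PREDICT(X → X '(') = { '(', '*', 'd' }

Conflict found: Predict set conflict for P: { '*' }
The grammar is NOT LL(1).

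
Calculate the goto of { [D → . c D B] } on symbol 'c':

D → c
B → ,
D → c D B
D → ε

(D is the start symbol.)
GOTO(I, 'c') = CLOSURE({ [A → αX.β] : [A → α.Xβ] ∈ I, X = 'c' })

Items with dot before 'c', with the dot advanced:
  [D → . c D B] → [D → c . D B]
Closure of the advanced items:
  [D → c . D B] has the dot before D: add [D → . c], [D → . c D B], [D → .]

GOTO = { [D → . c D B], [D → . c], [D → .], [D → c . D B] }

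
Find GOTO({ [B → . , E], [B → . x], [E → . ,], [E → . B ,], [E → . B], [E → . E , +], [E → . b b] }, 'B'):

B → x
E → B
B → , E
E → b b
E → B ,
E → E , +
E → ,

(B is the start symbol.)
{ [E → B . ,], [E → B .] }

GOTO(I, 'B') = CLOSURE({ [A → αX.β] : [A → α.Xβ] ∈ I, X = 'B' })

Items with dot before 'B', with the dot advanced:
  [E → . B] → [E → B .]
  [E → . B ,] → [E → B . ,]
Closure adds nothing (no advanced item has the dot before a non-terminal).

GOTO = { [E → B . ,], [E → B .] }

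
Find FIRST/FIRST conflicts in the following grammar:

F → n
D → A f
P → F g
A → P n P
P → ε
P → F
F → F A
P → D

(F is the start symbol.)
A FIRST/FIRST conflict occurs when two productions N → α and N → β for the same non-terminal have FIRST(α) ∩ FIRST(β) ≠ ∅ (with ε ∈ FIRST of a nullable right-hand side, so two nullable alternatives also conflict).

FIRST sets of the non-terminals at (or reachable through a nullable prefix from) the front of some alternative:
  FIRST(F) = { 'n' }
  FIRST(D) = { 'n' }

Productions for F:
  F → n: FIRST = { 'n' }
  F → F A: FIRST = { 'n' }
Productions for P:
  P → F g: FIRST = { 'n' }
  P → ε: FIRST = { ε }
  P → F: FIRST = { 'n' }
  P → D: FIRST = { 'n' }
D, A have only one production, so no FIRST/FIRST conflict is possible there.

Conflict for F: F → n and F → F A
  Overlap: { 'n' }
Conflict for P: P → F g and P → F
  Overlap: { 'n' }
Conflict for P: P → F g and P → D
  Overlap: { 'n' }
Conflict for P: P → F and P → D
  Overlap: { 'n' }

Answer: Yes. F → n / F → F A on { 'n' }; P → F g / P → F on { 'n' }; P → F g / P → D on { 'n' }; P → F / P → D on { 'n' }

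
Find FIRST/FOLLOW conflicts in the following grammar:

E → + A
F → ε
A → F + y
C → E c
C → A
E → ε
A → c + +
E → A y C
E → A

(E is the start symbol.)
Yes. E → A y C with FOLLOW(E) on { 'c' }; E → A with FOLLOW(E) on { 'c' }

A FIRST/FOLLOW conflict occurs when a non-terminal N has a nullable alternative N → β (β ⇒* ε) and another alternative N → α with FIRST(α) ∩ FOLLOW(N) ≠ ∅: on such a lookahead the parser cannot decide between expanding α and letting N vanish via β.

Nullable non-terminals: E, F.
FIRST sets used below: FIRST(A) = { '+', 'c' }

E: nullable alternative(s) E → ε; FOLLOW(E) = { $, 'c' }
  E → + A: FIRST \ {ε} = { '+' } — disjoint from FOLLOW(E)
  E → ε: FIRST \ {ε} = { } — this is the only nullable alternative, skip
  E → A y C: FIRST \ {ε} = { '+', 'c' } — overlaps FOLLOW(E) on { 'c' }: CONFLICT
  E → A: FIRST \ {ε} = { '+', 'c' } — overlaps FOLLOW(E) on { 'c' }: CONFLICT
F has a nullable alternative but only one production, so nothing to check.

A, C have no nullable alternative, so no FIRST/FOLLOW check is needed there.

So the grammar has 2 FIRST/FOLLOW conflicts (marked CONFLICT above).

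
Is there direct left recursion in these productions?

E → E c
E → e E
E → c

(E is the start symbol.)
Yes, E is left-recursive

Direct left recursion occurs when N → N α for some non-terminal N (the right-hand side begins with the left-hand side itself).

E → E c: LEFT RECURSIVE (starts with E)
E → e E: starts with e
E → c: starts with c

The grammar has direct left recursion on: E.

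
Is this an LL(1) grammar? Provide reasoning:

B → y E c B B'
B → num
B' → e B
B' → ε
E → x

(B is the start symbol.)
No. Predict set conflict for B': { 'e' }

A grammar is LL(1) if for each non-terminal N with multiple productions, the predict sets of those productions are pairwise disjoint, where PREDICT(N → α) = (FIRST(α) \ {ε}) ∪ (FOLLOW(N) if α ⇒* ε).

Relevant sets:
  FOLLOW(B') = { $, 'e' }

For B:
  PREDICT(B → y E c B B') = { 'y' }
  PREDICT(B → num) = { 'num' }
For B':
  PREDICT(B' → e B) = { 'e' }
  PREDICT(B' → ε) = { $, 'e' }
E has a single production, so nothing to check there.

Conflict found: Predict set conflict for B': { 'e' }
The grammar is NOT LL(1).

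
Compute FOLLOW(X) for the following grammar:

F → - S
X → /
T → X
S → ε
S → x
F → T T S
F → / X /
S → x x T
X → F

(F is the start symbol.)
{ $, '-', '/', 'x' }

In T → X: X is at the end, add FOLLOW(T)
In F → / X /: X is followed by '/', add FIRST('/') \ {ε} = { '/' }

The FOLLOW sets referred to above (computed the same way, to a fixed point):
  FOLLOW(T) = { $, '-', '/', 'x' }

Taking the union: FOLLOW(X) = { $, '-', '/', 'x' }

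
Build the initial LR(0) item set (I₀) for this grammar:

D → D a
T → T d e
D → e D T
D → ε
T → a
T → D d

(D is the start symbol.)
{ [D → . D a], [D → . e D T], [D → .], [D' → . D] }

First, augment the grammar with D' → D
I₀ = CLOSURE({ [D' → . D] }):
  [D' → . D] has the dot before D: add [D → . D a], [D → . e D T], [D → .]
No further items can be added.

I₀ = { [D → . D a], [D → . e D T], [D → .], [D' → . D] }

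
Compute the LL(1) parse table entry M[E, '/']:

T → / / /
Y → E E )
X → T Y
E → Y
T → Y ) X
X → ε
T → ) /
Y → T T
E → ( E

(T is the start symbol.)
To find M[E, '/'], we find productions for E where '/' is in the predict set (PREDICT(N → α) = (FIRST(α) \ {ε}) ∪ (FOLLOW(N) if α ⇒* ε)).

Relevant sets:
  FIRST(Y) = { '(', ')', '/' }

E → Y: PREDICT = { '(', ')', '/' }
  '/' is in predict set, so this production goes in M[E, '/']
E → ( E: PREDICT = { '(' }

M[E, '/'] = E → Y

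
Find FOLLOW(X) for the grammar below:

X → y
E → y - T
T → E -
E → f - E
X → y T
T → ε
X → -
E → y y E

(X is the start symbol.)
{ $ }

To compute FOLLOW(X), find every occurrence of X on a right-hand side N → α X β: add FIRST(β) \ {ε}, and if β is empty or nullable also add FOLLOW(N). Iterate to a fixed point.

X is the start symbol, so $ ∈ FOLLOW(X).
X does not occur on any right-hand side.

Taking the union: FOLLOW(X) = { $ }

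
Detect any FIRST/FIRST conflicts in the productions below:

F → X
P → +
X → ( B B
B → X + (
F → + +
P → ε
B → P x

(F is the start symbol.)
A FIRST/FIRST conflict occurs when two productions N → α and N → β for the same non-terminal have FIRST(α) ∩ FIRST(β) ≠ ∅ (with ε ∈ FIRST of a nullable right-hand side, so two nullable alternatives also conflict).

FIRST sets of the non-terminals at (or reachable through a nullable prefix from) the front of some alternative:
  FIRST(X) = { '(' }
  FIRST(P) = { '+', ε }

Productions for F:
  F → X: FIRST = { '(' }
  F → + +: FIRST = { '+' }
Productions for P:
  P → +: FIRST = { '+' }
  P → ε: FIRST = { ε }
Productions for B:
  B → X + (: FIRST = { '(' }
  B → P x: FIRST = { '+', 'x' }
X has only one production, so no FIRST/FIRST conflict is possible there.

All alternatives of each non-terminal have pairwise disjoint FIRST sets.

Answer: No FIRST/FIRST conflicts.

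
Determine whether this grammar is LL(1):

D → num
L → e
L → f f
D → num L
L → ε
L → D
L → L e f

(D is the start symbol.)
No. Predict set conflict for D: { 'num' }

Relevant sets:
  FIRST(D) = { 'num' }
  FIRST(L) = { 'e', 'f', 'num', ε }
  FOLLOW(L) = { $, 'e' }

For D:
  PREDICT(D → num) = { 'num' }
  PREDICT(D → num L) = { 'num' }
For L:
  PREDICT(L → e) = { 'e' }
  PREDICT(L → f f) = { 'f' }
  PREDICT(L → ε) = { $, 'e' }
  PREDICT(L → D) = { 'num' }
  PREDICT(L → L e f) = { 'e', 'f', 'num' }

Conflict found: Predict set conflict for D: { 'num' }
The grammar is NOT LL(1).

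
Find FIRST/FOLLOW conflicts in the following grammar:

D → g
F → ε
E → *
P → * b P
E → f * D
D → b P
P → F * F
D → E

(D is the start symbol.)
No FIRST/FOLLOW conflicts.

Nullable non-terminals: F.
F has a nullable alternative but only one production, so nothing to check.

D, E, P have no nullable alternative, so no FIRST/FOLLOW check is needed there.

No FIRST/FOLLOW conflicts found.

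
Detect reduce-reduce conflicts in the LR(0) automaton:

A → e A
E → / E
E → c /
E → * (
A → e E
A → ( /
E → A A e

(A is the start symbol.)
No reduce-reduce conflicts

A reduce-reduce conflict occurs when an LR(0) state has two complete items [A → α .] and [B → β .] — both call for a reduction, and with no lookahead the parser cannot choose between them.

Augment with A' → A and build the canonical LR(0) collection (I0 = CLOSURE({[A' → . A]}), then GOTO on every symbol after a dot until no new states appear). It has 16 states:
  I0: { [A → . ( /], [A → . e A], [A → . e E], [A' → . A] }  — shift
  I1: { [A → ( . /] }  — shift
  I2: { [A' → A .] }  — accept
  I3: { [A → . ( /], [A → . e A], [A → . e E], [A → e . A], [A → e . E], [E → . * (], [E → . / E], [E → . A A e], [E → . c /] }  — shift
  I4: { [E → * . (] }  — shift
  I5: { [A → . ( /], [A → . e A], [A → . e E], [E → . * (], [E → . / E], [E → . A A e], [E → . c /], [E → / . E] }  — shift
  I6: { [A → . ( /], [A → . e A], [A → . e E], [A → e A .], [E → A . A e] }  — shift, reduce
  I7: { [A → e E .] }  — reduce
  I8: { [E → c . /] }  — shift
  I9: { [E → c / .] }  — reduce
  I10: { [E → A A . e] }  — shift
  I11: { [E → A A e .] }  — reduce
  I12: { [A → . ( /], [A → . e A], [A → . e E], [E → A . A e] }  — shift
  I13: { [E → / E .] }  — reduce
  I14: { [E → * ( .] }  — reduce
  I15: { [A → ( / .] }  — reduce

No state contains more than one complete item.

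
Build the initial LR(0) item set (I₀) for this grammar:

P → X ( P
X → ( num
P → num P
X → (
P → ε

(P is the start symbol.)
{ [P → . X ( P], [P → . num P], [P → .], [P' → . P], [X → . ( num], [X → . (] }

First, augment the grammar with P' → P
I₀ = CLOSURE({ [P' → . P] }):
  [P' → . P] has the dot before P: add [P → . X ( P], [P → . num P], [P → .]
  [P → . X ( P] has the dot before X: add [X → . ( num], [X → . (]
No further items can be added.

I₀ = { [P → . X ( P], [P → . num P], [P → .], [P' → . P], [X → . ( num], [X → . (] }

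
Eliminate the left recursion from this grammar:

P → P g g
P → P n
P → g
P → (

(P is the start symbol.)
P → g P'
P → ( P'
P' → g g P'
P' → n P'
P' → ε

P is directly left-recursive. The standard transformation for
  A → A α₁ | ... | A α_m | β₁ | ... | β_n
is
  A  → β₁ A' | ... | β_n A'
  A' → α₁ A' | ... | α_m A' | ε

P → g becomes P → g P'
P → ( becomes P → ( P'
P → P g g becomes P' → g g P'
P → P n becomes P' → n P'
Add P' → ε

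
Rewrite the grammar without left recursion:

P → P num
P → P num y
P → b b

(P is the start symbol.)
P → b b P'
P' → num P'
P' → num y P'
P' → ε

P is directly left-recursive. The standard transformation for
  A → A α₁ | ... | A α_m | β₁ | ... | β_n
is
  A  → β₁ A' | ... | β_n A'
  A' → α₁ A' | ... | α_m A' | ε

P → b b becomes P → b b P'
P → P num becomes P' → num P'
P → P num y becomes P' → num y P'
Add P' → ε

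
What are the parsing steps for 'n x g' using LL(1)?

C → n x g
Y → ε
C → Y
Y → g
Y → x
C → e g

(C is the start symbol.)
Stack is shown with the top on the left.

Stack    Input    Action
------------------------
C $      n x g $  output C → n x g
n x g $  n x g $  match 'n'
x g $    x g $    match 'x'
g $      g $      match 'g'
$        $        accept

The string is accepted.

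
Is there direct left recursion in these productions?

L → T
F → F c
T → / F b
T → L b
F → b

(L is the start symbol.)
Direct left recursion occurs when N → N α for some non-terminal N (the right-hand side begins with the left-hand side itself).

L → T: starts with T
F → F c: LEFT RECURSIVE (starts with F)
T → / F b: starts with '/'
T → L b: starts with L
F → b: starts with b

The grammar has direct left recursion on: F.

Answer: Yes, F is left-recursive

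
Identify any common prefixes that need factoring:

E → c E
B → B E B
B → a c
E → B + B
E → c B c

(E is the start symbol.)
Yes, E has productions with common prefix 'c'

Left-factoring is needed when two productions for the same non-terminal
share a common prefix on the right-hand side.

Productions for E:
  E → c E
  E → B + B
  E → c B c
Productions for B:
  B → B E B
  B → a c

Found common prefix 'c' in productions for E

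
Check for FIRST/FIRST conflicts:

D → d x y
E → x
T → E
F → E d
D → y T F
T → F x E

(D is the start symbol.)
A FIRST/FIRST conflict occurs when two productions N → α and N → β for the same non-terminal have FIRST(α) ∩ FIRST(β) ≠ ∅ (with ε ∈ FIRST of a nullable right-hand side, so two nullable alternatives also conflict).

FIRST sets of the non-terminals at (or reachable through a nullable prefix from) the front of some alternative:
  FIRST(E) = { 'x' }
  FIRST(F) = { 'x' }

Productions for D:
  D → d x y: FIRST = { 'd' }
  D → y T F: FIRST = { 'y' }
Productions for T:
  T → E: FIRST = { 'x' }
  T → F x E: FIRST = { 'x' }
E, F have only one production, so no FIRST/FIRST conflict is possible there.

Conflict for T: T → E and T → F x E
  Overlap: { 'x' }

Answer: Yes. T → E / T → F x E on { 'x' }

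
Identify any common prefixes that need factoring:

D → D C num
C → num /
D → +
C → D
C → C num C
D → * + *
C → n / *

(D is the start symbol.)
Left-factoring is needed when two productions for the same non-terminal
share a common prefix on the right-hand side.

Productions for D:
  D → D C num
  D → +
  D → * + *
Productions for C:
  C → num /
  C → D
  C → C num C
  C → n / *

No common prefixes found.

Answer: No, left-factoring is not needed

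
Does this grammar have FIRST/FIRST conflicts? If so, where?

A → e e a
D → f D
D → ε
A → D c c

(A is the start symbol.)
No FIRST/FIRST conflicts.

A FIRST/FIRST conflict occurs when two productions N → α and N → β for the same non-terminal have FIRST(α) ∩ FIRST(β) ≠ ∅ (with ε ∈ FIRST of a nullable right-hand side, so two nullable alternatives also conflict).

FIRST sets of the non-terminals at (or reachable through a nullable prefix from) the front of some alternative:
  FIRST(D) = { 'f', ε }

Productions for A:
  A → e e a: FIRST = { 'e' }
  A → D c c: FIRST = { 'c', 'f' }
Productions for D:
  D → f D: FIRST = { 'f' }
  D → ε: FIRST = { ε }

All alternatives of each non-terminal have pairwise disjoint FIRST sets.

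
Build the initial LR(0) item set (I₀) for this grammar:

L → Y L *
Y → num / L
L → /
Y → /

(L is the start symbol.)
{ [L → . /], [L → . Y L *], [L' → . L], [Y → . /], [Y → . num / L] }

First, augment the grammar with L' → L
I₀ = CLOSURE({ [L' → . L] }):
  [L' → . L] has the dot before L: add [L → . Y L *], [L → . /]
  [L → . Y L *] has the dot before Y: add [Y → . num / L], [Y → . /]
No further items can be added.

I₀ = { [L → . /], [L → . Y L *], [L' → . L], [Y → . /], [Y → . num / L] }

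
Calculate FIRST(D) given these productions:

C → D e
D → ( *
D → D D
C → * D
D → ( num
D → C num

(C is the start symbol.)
{ '(', '*' }

To compute FIRST(D), examine every production with D on the left-hand side, reading each right-hand side left to right until a non-nullable symbol is reached.

FIRST sets of the other non-terminals involved (by the same procedure, iterated to a fixed point):
  FIRST(C) = { '(', '*' }

From D → ( *:
  - '(' is a terminal: add '(' and stop
From D → D D:
  - D is the symbol being defined: contributes nothing new
    D is not nullable, so stop
From D → ( num:
  - '(' is a terminal: add '(' and stop
From D → C num:
  - C is a non-terminal: add FIRST(C) \ {ε} = { '(', '*' }
    C is not nullable, so stop

Collecting: FIRST(D) = { '(', '*' }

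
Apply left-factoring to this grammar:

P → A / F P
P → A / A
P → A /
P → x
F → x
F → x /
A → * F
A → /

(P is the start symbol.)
Left-factoring transforms A → αβ₁ | αβ₂ into A → αA' and A' → β₁ | β₂
(α is the longest common prefix among the alternatives). Repeat until
no nonterminal has two alternatives with a common prefix.

Round 1: P has alternatives sharing prefix 'A /'. Introduce P': P → A / P'
  Add: P' → F P
  Add: P' → A
  Add: P' → ε

Round 2: F has alternatives sharing prefix 'x'. Introduce F': F → x F'
  Add: F' → ε
  Add: F' → /

No remaining common prefixes — done.

Resulting grammar:
P → A / P'
P' → F P
P' → A
P' → ε
P → x
F → x F'
F' → ε
F' → /
A → * F
A → /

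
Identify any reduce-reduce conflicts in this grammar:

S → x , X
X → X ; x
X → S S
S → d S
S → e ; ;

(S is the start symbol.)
No reduce-reduce conflicts

Augment with S' → S and build the canonical LR(0) collection (I0 = CLOSURE({[S' → . S]}), then GOTO on every symbol after a dot until no new states appear). It has 14 states:
  I0: { [S → . d S], [S → . e ; ;], [S → . x , X], [S' → . S] }  — shift
  I1: { [S' → S .] }  — accept
  I2: { [S → . d S], [S → . e ; ;], [S → . x , X], [S → d . S] }  — shift
  I3: { [S → e . ; ;] }  — shift
  I4: { [S → x . , X] }  — shift
  I5: { [S → . d S], [S → . e ; ;], [S → . x , X], [S → x , . X], [X → . S S], [X → . X ; x] }  — shift
  I6: { [S → . d S], [S → . e ; ;], [S → . x , X], [X → S . S] }  — shift
  I7: { [S → x , X .], [X → X . ; x] }  — shift, reduce
  I8: { [X → X ; . x] }  — shift
  I9: { [X → X ; x .] }  — reduce
  I10: { [X → S S .] }  — reduce
  I11: { [S → e ; . ;] }  — shift
  I12: { [S → e ; ; .] }  — reduce
  I13: { [S → d S .] }  — reduce

No state contains more than one complete item.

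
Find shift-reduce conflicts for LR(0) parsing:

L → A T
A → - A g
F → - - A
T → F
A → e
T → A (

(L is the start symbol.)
Yes — I13: [F → - - A .] vs [A → - A . g]

Augment with L' → L and build the canonical LR(0) collection (I0 = CLOSURE({[L' → . L]}), then GOTO on every symbol after a dot until no new states appear). It has 14 states:
  I0: { [A → . - A g], [A → . e], [L → . A T], [L' → . L] }  — shift
  I1: { [A → - . A g], [A → . - A g], [A → . e] }  — shift
  I2: { [A → . - A g], [A → . e], [F → . - - A], [L → A . T], [T → . A (], [T → . F] }  — shift
  I3: { [L' → L .] }  — accept
  I4: { [A → e .] }  — reduce
  I5: { [A → - . A g], [A → . - A g], [A → . e], [F → - . - A] }  — shift
  I6: { [T → A . (] }  — shift
  I7: { [T → F .] }  — reduce
  I8: { [L → A T .] }  — reduce
  I9: { [T → A ( .] }  — reduce
  I10: { [A → - . A g], [A → . - A g], [A → . e], [F → - - . A] }  — shift
  I11: { [A → - A . g] }  — shift
  I12: { [A → - A g .] }  — reduce
  I13: { [A → - A . g], [F → - - A .] }  — shift, reduce

I13 contains reduce item [F → - - A .] and shift item [A → - A . g] — shift-reduce conflict.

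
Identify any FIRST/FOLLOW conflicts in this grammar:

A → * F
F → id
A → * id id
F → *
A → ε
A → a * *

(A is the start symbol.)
A FIRST/FOLLOW conflict occurs when a non-terminal N has a nullable alternative N → β (β ⇒* ε) and another alternative N → α with FIRST(α) ∩ FOLLOW(N) ≠ ∅: on such a lookahead the parser cannot decide between expanding α and letting N vanish via β.

Nullable non-terminals: A.

A: nullable alternative(s) A → ε; FOLLOW(A) = { $ }
  A → * F: FIRST \ {ε} = { '*' } — disjoint from FOLLOW(A)
  A → * id id: FIRST \ {ε} = { '*' } — disjoint from FOLLOW(A)
  A → ε: FIRST \ {ε} = { } — this is the only nullable alternative, skip
  A → a * *: FIRST \ {ε} = { 'a' } — disjoint from FOLLOW(A)

F has no nullable alternative, so no FIRST/FOLLOW check is needed there.

No FIRST/FOLLOW conflicts found.

Answer: No FIRST/FOLLOW conflicts.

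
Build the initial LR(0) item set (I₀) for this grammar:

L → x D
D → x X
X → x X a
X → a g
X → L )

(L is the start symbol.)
First, augment the grammar with L' → L
I₀ = CLOSURE({ [L' → . L] }):
  [L' → . L] has the dot before L: add [L → . x D]
No further items can be added.

I₀ = { [L → . x D], [L' → . L] }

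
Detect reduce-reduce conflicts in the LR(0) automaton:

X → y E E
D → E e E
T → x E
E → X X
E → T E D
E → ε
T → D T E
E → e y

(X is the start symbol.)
A reduce-reduce conflict occurs when an LR(0) state has two complete items [A → α .] and [B → β .] — both call for a reduction, and with no lookahead the parser cannot choose between them.

Augment with X' → X and build the canonical LR(0) collection (I0 = CLOSURE({[X' → . X]}), then GOTO on every symbol after a dot until no new states appear). It has 22 states:
  I0: { [X → . y E E], [X' → . X] }  — shift
  I1: { [X' → X .] }  — accept
  I2: { [D → . E e E], [E → . T E D], [E → . X X], [E → . e y], [E → .], [T → . D T E], [T → . x E], [X → . y E E], [X → y . E E] }  — shift, reduce
  I3: { [D → . E e E], [E → . T E D], [E → . X X], [E → . e y], [E → .], [T → . D T E], [T → . x E], [T → D . T E], [X → . y E E] }  — shift, reduce
  I4: { [D → . E e E], [D → E . e E], [E → . T E D], [E → . X X], [E → . e y], [E → .], [T → . D T E], [T → . x E], [X → . y E E], [X → y E . E] }  — shift, reduce
  I5: { [D → . E e E], [E → . T E D], [E → . X X], [E → . e y], [E → .], [E → T . E D], [T → . D T E], [T → . x E], [X → . y E E] }  — shift, reduce
  I6: { [E → X . X], [X → . y E E] }  — shift
  I7: { [E → e . y] }  — shift
  I8: { [D → . E e E], [E → . T E D], [E → . X X], [E → . e y], [E → .], [T → . D T E], [T → . x E], [T → x . E], [X → . y E E] }  — shift, reduce
  I9: { [D → E . e E], [T → x E .] }  — shift, reduce
  I10: { [D → . E e E], [D → E e . E], [E → . T E D], [E → . X X], [E → . e y], [E → .], [T → . D T E], [T → . x E], [X → . y E E] }  — shift, reduce
  I11: { [D → E . e E], [D → E e E .] }  — shift, reduce
  I12: { [E → e y .] }  — reduce
  I13: { [E → X X .] }  — reduce
  I14: { [D → . E e E], [D → E . e E], [E → . T E D], [E → . X X], [E → . e y], [E → .], [E → T E . D], [T → . D T E], [T → . x E], [X → . y E E] }  — shift, reduce
  I15: { [D → . E e E], [E → . T E D], [E → . X X], [E → . e y], [E → .], [E → T E D .], [T → . D T E], [T → . x E], [T → D . T E], [X → . y E E] }  — shift, 2 reduces
  I16: { [D → E . e E] }  — shift
  I17: { [D → . E e E], [D → E e . E], [E → . T E D], [E → . X X], [E → . e y], [E → .], [E → e . y], [T → . D T E], [T → . x E], [X → . y E E] }  — shift, reduce
  I18: { [D → . E e E], [E → . T E D], [E → . X X], [E → . e y], [E → .], [E → e y .], [T → . D T E], [T → . x E], [X → . y E E], [X → y . E E] }  — shift, 2 reduces
  I19: { [D → . E e E], [E → . T E D], [E → . X X], [E → . e y], [E → .], [E → T . E D], [T → . D T E], [T → . x E], [T → D T . E], [X → . y E E] }  — shift, reduce
  I20: { [D → . E e E], [D → E . e E], [E → . T E D], [E → . X X], [E → . e y], [E → .], [E → T E . D], [T → . D T E], [T → . x E], [T → D T E .], [X → . y E E] }  — shift, 2 reduces
  I21: { [D → E . e E], [X → y E E .] }  — shift, reduce

I15 contains complete items [E → .], [E → T E D .] — reduce-reduce conflict.
I18 contains complete items [E → .], [E → e y .] — reduce-reduce conflict.
I20 contains complete items [E → .], [T → D T E .] — reduce-reduce conflict.

Answer: Yes — I15: [E → .] vs [E → T E D .]; I18: [E → .] vs [E → e y .]; I20: [E → .] vs [T → D T E .]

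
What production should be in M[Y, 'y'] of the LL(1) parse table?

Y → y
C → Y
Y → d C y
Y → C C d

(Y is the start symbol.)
Y → y, Y → C C d

To find M[Y, 'y'], we find productions for Y where 'y' is in the predict set (PREDICT(N → α) = (FIRST(α) \ {ε}) ∪ (FOLLOW(N) if α ⇒* ε)).

Relevant sets:
  FIRST(C) = { 'd', 'y' }

Y → y: PREDICT = { 'y' }
  'y' is in predict set, so this production goes in M[Y, 'y']
Y → d C y: PREDICT = { 'd' }
Y → C C d: PREDICT = { 'd', 'y' }
  'y' is in predict set, so this production goes in M[Y, 'y']

M[Y, 'y'] = Y → y, Y → C C d  (a multiply-defined cell — the grammar is not LL(1))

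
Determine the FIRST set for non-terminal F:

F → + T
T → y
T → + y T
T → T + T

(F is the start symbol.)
From F → + T:
  - '+' is a terminal: add '+' and stop

Collecting: FIRST(F) = { '+' }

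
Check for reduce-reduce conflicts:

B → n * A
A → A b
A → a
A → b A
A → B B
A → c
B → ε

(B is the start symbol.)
Augment with B' → B and build the canonical LR(0) collection (I0 = CLOSURE({[B' → . B]}), then GOTO on every symbol after a dot until no new states appear). It has 12 states:
  I0: { [B → . n * A], [B → .], [B' → . B] }  — shift, reduce
  I1: { [B' → B .] }  — accept
  I2: { [B → n . * A] }  — shift
  I3: { [A → . A b], [A → . B B], [A → . a], [A → . b A], [A → . c], [B → . n * A], [B → .], [B → n * . A] }  — shift, reduce
  I4: { [A → A . b], [B → n * A .] }  — shift, reduce
  I5: { [A → B . B], [B → . n * A], [B → .] }  — shift, reduce
  I6: { [A → a .] }  — reduce
  I7: { [A → . A b], [A → . B B], [A → . a], [A → . b A], [A → . c], [A → b . A], [B → . n * A], [B → .] }  — shift, reduce
  I8: { [A → c .] }  — reduce
  I9: { [A → A . b], [A → b A .] }  — shift, reduce
  I10: { [A → A b .] }  — reduce
  I11: { [A → B B .] }  — reduce

No state contains more than one complete item.

Answer: No reduce-reduce conflicts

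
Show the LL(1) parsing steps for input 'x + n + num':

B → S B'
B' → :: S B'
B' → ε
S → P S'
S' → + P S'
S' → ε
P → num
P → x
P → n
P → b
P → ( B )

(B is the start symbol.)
LL(1) parsing maintains a stack (initially the start symbol over $) and the input. At each step: if the stack top is a terminal, match it against the current input token; if it is a non-terminal N, replace it with the RHS of M[N, lookahead] (the unique production whose predict set contains the lookahead).

Stack is shown with the top on the left.

Stack        Input          Action
----------------------------------
B $          x + n + num $  output B → S B'
S B' $       x + n + num $  output S → P S'
P S' B' $    x + n + num $  output P → x
x S' B' $    x + n + num $  match 'x'
S' B' $      + n + num $    output S' → + P S'
+ P S' B' $  + n + num $    match '+'
P S' B' $    n + num $      output P → n
n S' B' $    n + num $      match 'n'
S' B' $      + num $        output S' → + P S'
+ P S' B' $  + num $        match '+'
P S' B' $    num $          output P → num
num S' B' $  num $          match 'num'
S' B' $      $              output S' → ε
B' $         $              output B' → ε
$            $              accept

The string is accepted.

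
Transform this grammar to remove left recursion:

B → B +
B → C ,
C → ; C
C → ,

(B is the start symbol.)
B → C , B'
B' → + B'
B' → ε
C → ; C
C → ,

B is directly left-recursive. The standard transformation for
  A → A α₁ | ... | A α_m | β₁ | ... | β_n
is
  A  → β₁ A' | ... | β_n A'
  A' → α₁ A' | ... | α_m A' | ε

B → C , becomes B → C , B'
B → B + becomes B' → + B'
Add B' → ε

Productions for other non-terminals are unchanged:
  C → ; C
  C → ,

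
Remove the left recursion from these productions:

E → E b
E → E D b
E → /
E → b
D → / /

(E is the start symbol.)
E is directly left-recursive. The standard transformation for
  A → A α₁ | ... | A α_m | β₁ | ... | β_n
is
  A  → β₁ A' | ... | β_n A'
  A' → α₁ A' | ... | α_m A' | ε

E → / becomes E → / E'
E → b becomes E → b E'
E → E b becomes E' → b E'
E → E D b becomes E' → D b E'
Add E' → ε

Productions for other non-terminals are unchanged:
  D → / /

Resulting grammar:
E → / E'
E → b E'
E' → b E'
E' → D b E'
E' → ε
D → / /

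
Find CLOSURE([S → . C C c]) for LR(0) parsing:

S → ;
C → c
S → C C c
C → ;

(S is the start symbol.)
{ [C → . ;], [C → . c], [S → . C C c] }

To compute CLOSURE, for each item [A → α.Bβ] where B is a non-terminal, add [B → .γ] for all productions B → γ; repeat for the newly added items until nothing changes.

Start with: [S → . C C c]
  [S → . C C c] has the dot before C: add [C → . c], [C → . ;]
No further items can be added.

CLOSURE = { [C → . ;], [C → . c], [S → . C C c] }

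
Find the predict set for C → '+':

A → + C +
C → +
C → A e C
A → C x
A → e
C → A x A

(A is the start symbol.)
{ '+' }

PREDICT(C → '+') = (FIRST(RHS) \ {ε}) ∪ (FOLLOW(C) if ε ∈ FIRST(RHS), i.e. RHS ⇒* ε)
FIRST('+') = { '+' }
ε ∉ FIRST('+'), so FOLLOW(C) is not added.
PREDICT(C → '+') = { '+' }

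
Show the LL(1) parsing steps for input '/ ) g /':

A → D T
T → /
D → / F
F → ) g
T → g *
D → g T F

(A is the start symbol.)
Stack is shown with the top on the left.

Stack    Input      Action
--------------------------
A $      / ) g / $  output A → D T
D T $    / ) g / $  output D → / F
/ F T $  / ) g / $  match '/'
F T $    ) g / $    output F → ) g
) g T $  ) g / $    match ')'
g T $    g / $      match 'g'
T $      / $        output T → /
/ $      / $        match '/'
$        $          accept

The string is accepted.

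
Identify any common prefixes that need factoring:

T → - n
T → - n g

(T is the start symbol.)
Yes, T has productions with common prefix '- n'

Left-factoring is needed when two productions for the same non-terminal
share a common prefix on the right-hand side.

Productions for T:
  T → - n
  T → - n g

Found common prefix '- n' in productions for T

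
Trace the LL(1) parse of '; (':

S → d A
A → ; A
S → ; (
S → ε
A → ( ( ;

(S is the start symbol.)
LL(1) parsing maintains a stack (initially the start symbol over $) and the input. At each step: if the stack top is a terminal, match it against the current input token; if it is a non-terminal N, replace it with the RHS of M[N, lookahead] (the unique production whose predict set contains the lookahead).

Stack is shown with the top on the left.

Stack  Input  Action
--------------------
S $    ; ( $  output S → ; (
; ( $  ; ( $  match ';'
( $    ( $    match '('
$      $      accept

The string is accepted.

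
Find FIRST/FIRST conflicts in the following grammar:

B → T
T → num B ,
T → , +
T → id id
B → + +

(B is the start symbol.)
FIRST sets of the non-terminals at (or reachable through a nullable prefix from) the front of some alternative:
  FIRST(T) = { ',', 'id', 'num' }

Productions for B:
  B → T: FIRST = { ',', 'id', 'num' }
  B → + +: FIRST = { '+' }
Productions for T:
  T → num B ,: FIRST = { 'num' }
  T → , +: FIRST = { ',' }
  T → id id: FIRST = { 'id' }

All alternatives of each non-terminal have pairwise disjoint FIRST sets.

Answer: No FIRST/FIRST conflicts.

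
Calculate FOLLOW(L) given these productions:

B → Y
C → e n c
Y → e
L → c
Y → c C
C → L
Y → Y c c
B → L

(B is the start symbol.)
{ $, 'c' }

To compute FOLLOW(L), find every occurrence of L on a right-hand side N → α L β: add FIRST(β) \ {ε}, and if β is empty or nullable also add FOLLOW(N). Iterate to a fixed point.

In C → L: L is at the end, add FOLLOW(C)
In B → L: L is at the end, add FOLLOW(B)

The FOLLOW sets referred to above (computed the same way, to a fixed point):
  FOLLOW(C) = { $, 'c' }
  FOLLOW(B) = { $ }

Taking the union: FOLLOW(L) = { $, 'c' }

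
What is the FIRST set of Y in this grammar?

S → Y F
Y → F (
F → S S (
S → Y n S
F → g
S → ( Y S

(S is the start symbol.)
{ '(', 'g' }

To compute FIRST(Y), examine every production with Y on the left-hand side, reading each right-hand side left to right until a non-nullable symbol is reached.

FIRST sets of the other non-terminals involved (by the same procedure, iterated to a fixed point):
  FIRST(F) = { '(', 'g' }

From Y → F (:
  - F is a non-terminal: add FIRST(F) \ {ε} = { '(', 'g' }
    F is not nullable, so stop

Collecting: FIRST(Y) = { '(', 'g' }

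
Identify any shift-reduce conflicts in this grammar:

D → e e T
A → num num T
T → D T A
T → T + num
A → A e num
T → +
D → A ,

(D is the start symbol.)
Augment with D' → D and build the canonical LR(0) collection (I0 = CLOSURE({[D' → . D]}), then GOTO on every symbol after a dot until no new states appear). It has 18 states:
  I0: { [A → . A e num], [A → . num num T], [D → . A ,], [D → . e e T], [D' → . D] }  — shift
  I1: { [A → A . e num], [D → A . ,] }  — shift
  I2: { [D' → D .] }  — accept
  I3: { [D → e . e T] }  — shift
  I4: { [A → num . num T] }  — shift
  I5: { [A → . A e num], [A → . num num T], [A → num num . T], [D → . A ,], [D → . e e T], [T → . +], [T → . D T A], [T → . T + num] }  — shift
  I6: { [T → + .] }  — reduce
  I7: { [A → . A e num], [A → . num num T], [D → . A ,], [D → . e e T], [T → . +], [T → . D T A], [T → . T + num], [T → D . T A] }  — shift
  I8: { [A → num num T .], [T → T . + num] }  — shift, reduce
  I9: { [T → T + . num] }  — shift
  I10: { [T → T + num .] }  — reduce
  I11: { [A → . A e num], [A → . num num T], [T → D T . A], [T → T . + num] }  — shift
  I12: { [A → A . e num], [T → D T A .] }  — shift, reduce
  I13: { [A → A e . num] }  — shift
  I14: { [A → A e num .] }  — reduce
  I15: { [A → . A e num], [A → . num num T], [D → . A ,], [D → . e e T], [D → e e . T], [T → . +], [T → . D T A], [T → . T + num] }  — shift
  I16: { [D → e e T .], [T → T . + num] }  — shift, reduce
  I17: { [D → A , .] }  — reduce

I8 contains reduce item [A → num num T .] and shift item [T → T . + num] — shift-reduce conflict.
I12 contains reduce item [T → D T A .] and shift item [A → A . e num] — shift-reduce conflict.
I16 contains reduce item [D → e e T .] and shift item [T → T . + num] — shift-reduce conflict.

Answer: Yes — I8: [A → num num T .] vs [T → T . + num]; I12: [T → D T A .] vs [A → A . e num]; I16: [D → e e T .] vs [T → T . + num]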